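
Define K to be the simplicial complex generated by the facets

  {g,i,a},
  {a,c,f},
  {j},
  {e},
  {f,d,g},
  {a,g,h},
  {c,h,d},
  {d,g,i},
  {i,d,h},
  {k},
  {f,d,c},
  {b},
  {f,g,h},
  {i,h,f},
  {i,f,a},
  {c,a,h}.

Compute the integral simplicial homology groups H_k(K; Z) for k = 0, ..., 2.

H_0 ≅ Z^5,  H_1 ≅ Z/2,  H_2 = 0.

K has 11 vertices, 18 edges, 12 triangles.
rank ∂_0 = 0, rank ∂_1 = 6 ⇒ b_0 = 11 − 0 − 6 = 5; all invariant factors of ∂_1 are 1 so no torsion. So H_0 ≅ Z^5.
rank ∂_1 = 6, rank ∂_2 = 12 ⇒ b_1 = 18 − 6 − 12 = 0; ∂_2 has invariant factor(s) [2] giving torsion. So H_1 ≅ Z/2.
rank ∂_2 = 12, rank ∂_3 = 0 ⇒ b_2 = 12 − 12 − 0 = 0. So H_2 ≅ 0.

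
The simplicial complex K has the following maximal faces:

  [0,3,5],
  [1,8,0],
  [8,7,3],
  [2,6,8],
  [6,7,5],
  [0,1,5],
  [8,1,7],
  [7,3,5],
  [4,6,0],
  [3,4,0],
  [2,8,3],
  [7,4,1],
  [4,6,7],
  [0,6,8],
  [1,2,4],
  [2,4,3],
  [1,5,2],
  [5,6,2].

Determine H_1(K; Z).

H_1 ≅ Z^2.

Fix the vertex order 0 < 1 < 2 < 3 < 4 < 5 < 6 < 7 < 8 and write every simplex with vertices in increasing order. Then dim K = 2 and the simplices of K are:

  0-simplices (9): [0], [1], [2], [3], [4], [5], [6], [7], [8]
  1-simplices (27): (27 of them)
  2-simplices (18): [0,1,5], [0,1,8], [0,3,4], [0,3,5], [0,4,6], [0,6,8], [1,2,4], [1,2,5], [1,4,7], [1,7,8], [2,3,4], [2,3,8], [2,5,6], [2,6,8], [3,5,7], [3,7,8], [4,6,7], [5,6,7]

so the chain groups are C_0 ≅ Z^9, C_1 ≅ Z^27, C_2 ≅ Z^18.

∂_1: C_1 → C_0 is given by ∂[p,q] = [q] − [p].
The resulting 9×27 matrix has rank 8, and its Smith normal form has invariant factors (1,1,1,1,1,1,1,1).

The boundary map ∂_2: C_2 → C_1 sends each 2-simplex [p,q,r] to [q,r] − [p,r] + [p,q]. For instance
  ∂[2,3,8] = [3,8] − [2,8] + [2,3],
  ∂[2,5,6] = [5,6] − [2,6] + [2,5].
This gives a 27×18 integer matrix of rank 17; reducing to Smith normal form yields diagonal entries (1,1,1,1,1,1,1,1,1,1,1,1,1,1,1,1,1).

Computing H_k = (kernel of ∂_k) / (image of ∂_{k+1}):

  H_1: rank ker ∂_1 − rank ∂_2 = (27 − 8) − 17 = 2, and the invariant factors of ∂_2 are all 1, so H_1 ≅ Z^2.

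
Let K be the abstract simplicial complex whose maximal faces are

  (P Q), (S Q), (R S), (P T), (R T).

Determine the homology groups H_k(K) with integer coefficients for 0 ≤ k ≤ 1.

Order the vertices as P < Q < R < S < T. Listing each simplex with vertices in this order, K has dimension 1 with simplices:

  0-simplices (5): P, Q, R, S, T
  1-simplices (5): PQ, PT, QS, RS, RT

Hence C_0 ≅ Z^5, C_1 ≅ Z^5.

The boundary map ∂_1: C_1 → C_0 sends each edge [p,q] (with p < q) to q − p.
The resulting 5×5 matrix has rank 4, and its Smith normal form has invariant factors (1,1,1,1).

Reading off H_k = ker ∂_k / im ∂_{k+1}:

  H_0: rank C_0 − rank ∂_1 = 5 − 4 = 1, and the invariant factors of ∂_1 are all 1, so H_0 ≅ Z.
  H_1: rank ker ∂_1 − rank ∂_2 = (5 − 4) − 0 = 1, and there is no ∂_2, so H_1 ≅ Z.

H_0 = Z,  H_1 = Z.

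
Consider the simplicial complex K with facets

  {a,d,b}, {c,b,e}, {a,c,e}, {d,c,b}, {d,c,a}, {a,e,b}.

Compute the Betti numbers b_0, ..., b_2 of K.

Take the total order a < b < c < d < e on the vertex set. Then K (dimension 2) consists of the simplices:

  0-simplices (5): a, b, c, d, e
  1-simplices (9): ab, ac, ad, ae, bc, bd, be, cd, ce
  2-simplices (6): abd, abe, acd, ace, bcd, bce

so the chain groups are C_0 ≅ Z^5, C_1 ≅ Z^9, C_2 ≅ Z^6.

Boundary ∂_1: C_1 → C_0 is given by ∂[p,q] = [q] − [p].
As a 5×9 matrix over Z this has rank 4, with invariant factors (1,1,1,1).

∂_2: C_2 → C_1 sends each 2-simplex [p,q,r] to [q,r] − [p,r] + [p,q]. For instance
  ∂ace = ce − ae + ac,
  ∂bcd = cd − bd + bc.
The resulting 9×6 matrix has rank 5, and its Smith normal form has invariant factors (1,1,1,1,1).

Reading off H_k = ker ∂_k / im ∂_{k+1}:

  H_0: rank C_0 − rank ∂_1 = 5 − 4 = 1, and the invariant factors of ∂_1 are all 1, so H_0 ≅ Z.
  H_1: rank ker ∂_1 − rank ∂_2 = (9 − 4) − 5 = 0, and the invariant factors of ∂_2 are all 1, so H_1 ≅ 0.
  H_2: rank ker ∂_2 − rank ∂_3 = (6 − 5) − 0 = 1, and there is no ∂_3, so H_2 ≅ Z.

Hence the Betti numbers are b_0 = 1, b_1 = 0, b_2 = 1.

b_0 = 1, b_1 = 0, b_2 = 1.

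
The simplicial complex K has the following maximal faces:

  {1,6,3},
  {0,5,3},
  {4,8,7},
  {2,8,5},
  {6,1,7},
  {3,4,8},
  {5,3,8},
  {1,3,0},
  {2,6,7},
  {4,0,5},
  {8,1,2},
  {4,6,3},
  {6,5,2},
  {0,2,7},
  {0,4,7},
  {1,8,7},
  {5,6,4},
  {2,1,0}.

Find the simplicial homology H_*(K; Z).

H_0 ≅ Z,  H_1 ≅ Z ⊕ Z_2,  H_2 = 0.

We work with the vertex ordering 0 < 1 < 2 < 3 < 4 < 5 < 6 < 7 < 8. The simplices of K, each written with vertices in increasing order, are:

  0-simplices (9): [0], [1], [2], [3], [4], [5], [6], [7], [8]
  1-simplices (27): (27 of them)
  2-simplices (18): [0,1,2], [0,1,3], [0,2,7], [0,3,5], [0,4,5], [0,4,7], [1,2,8], [1,3,6], [1,6,7], [1,7,8], [2,5,6], [2,5,8], [2,6,7], [3,4,6], [3,4,8], [3,5,8], [4,5,6], [4,7,8]

so the chain groups are C_0 ≅ Z^9, C_1 ≅ Z^27, C_2 ≅ Z^18.

Boundary ∂_1: C_1 → C_0 is given by ∂[p,q] = [q] − [p]. For instance
  ∂[4,6] = [6] − [4].
This gives a 9×27 integer matrix of rank 8; reducing to Smith normal form yields diagonal entries (1,1,1,1,1,1,1,1).

Boundary ∂_2: C_2 → C_1 sends each 2-simplex [p,q,r] to [q,r] − [p,r] + [p,q]. For instance
  ∂[4,7,8] = [7,8] − [4,8] + [4,7],
  ∂[0,4,7] = [4,7] − [0,7] + [0,4].
This gives a 27×18 integer matrix of rank 18; reducing to Smith normal form yields diagonal entries (1,1,1,1,1,1,1,1,1,1,1,1,1,1,1,1,1,2).

Reading off H_k = ker ∂_k / im ∂_{k+1}:

  H_0: rank C_0 − rank ∂_1 = 9 − 8 = 1, and the invariant factors of ∂_1 are all 1, so H_0 = Z.
  H_1: rank ker ∂_1 − rank ∂_2 = (27 − 8) − 18 = 1, and ∂_2 has invariant factor 2 > 1, so H_1 = Z ⊕ Z_2.
  H_2: rank ker ∂_2 − rank ∂_3 = (18 − 18) − 0 = 0, and there is no ∂_3, so H_2 = 0.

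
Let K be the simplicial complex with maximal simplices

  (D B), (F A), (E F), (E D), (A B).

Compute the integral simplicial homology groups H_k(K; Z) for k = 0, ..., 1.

Take the total order A < B < D < E < F on the vertex set. Then K (dimension 1) consists of the simplices:

  0-simplices (5): A, B, D, E, F
  1-simplices (5): AB, AF, BD, DE, EF

Hence C_0 ≅ Z^5, C_1 ≅ Z^5.

The boundary map ∂_1: C_1 → C_0 maps an edge to its endpoints' difference, ∂[p,q] = q − p.
As a 5×5 matrix over Z this has rank 4, with invariant factors (1,1,1,1).

Now H_k = ker ∂_k / im ∂_{k+1}, so:

  H_0: rank C_0 − rank ∂_1 = 5 − 4 = 1, and the invariant factors of ∂_1 are all 1, so H_0 ≅ Z.
  H_1: rank ker ∂_1 − rank ∂_2 = (5 − 4) − 0 = 1, and there is no ∂_2, so H_1 ≅ Z.

As a check, the Euler characteristic is 5 − 5 = 0, which agrees with 1 − 1 = 0.

H_0 ≅ Z,  H_1 ≅ Z.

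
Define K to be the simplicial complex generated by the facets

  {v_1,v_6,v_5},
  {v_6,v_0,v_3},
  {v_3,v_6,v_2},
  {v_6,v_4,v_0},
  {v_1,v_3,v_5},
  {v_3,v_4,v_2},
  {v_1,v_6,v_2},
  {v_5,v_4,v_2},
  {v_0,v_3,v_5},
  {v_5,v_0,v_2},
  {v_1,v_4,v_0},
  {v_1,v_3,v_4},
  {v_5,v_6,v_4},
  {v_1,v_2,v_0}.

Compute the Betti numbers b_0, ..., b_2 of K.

Fix the vertex order v_0 < v_1 < v_2 < v_3 < v_4 < v_5 < v_6 and write every simplex with vertices in increasing order. Then dim K = 2 and the simplices of K are:

  0-simplices (7): [v_0], [v_1], [v_2], [v_3], [v_4], [v_5], [v_6]
  1-simplices (21): (21 of them)
  2-simplices (14): (14 of them)

giving chain groups C_0 ≅ Z^7, C_1 ≅ Z^21, C_2 ≅ Z^14.

The boundary map ∂_1: C_1 → C_0 is given by ∂[p,q] = [q] − [p]. For instance
  ∂[v_4,v_6] = [v_6] − [v_4].
The resulting 7×21 matrix has rank 6, and its Smith normal form has invariant factors (1,1,1,1,1,1).

∂_2: C_2 → C_1 acts by ∂[p,q,r] = [q,r] − [p,r] + [p,q]. For instance
  ∂[v_1,v_2,v_6] = [v_2,v_6] − [v_1,v_6] + [v_1,v_2],
  ∂[v_1,v_3,v_4] = [v_3,v_4] − [v_1,v_4] + [v_1,v_3].
The resulting 21×14 matrix has rank 13, and its Smith normal form has invariant factors (1,1,1,1,1,1,1,1,1,1,1,1,1).

From H_k ≅ ker(∂_k) / im(∂_{k+1}) we obtain:

  H_0: rank C_0 − rank ∂_1 = 7 − 6 = 1, and the invariant factors of ∂_1 are all 1, so H_0 ≅ Z.
  H_1: rank ker ∂_1 − rank ∂_2 = (21 − 6) − 13 = 2, and the invariant factors of ∂_2 are all 1, so H_1 ≅ Z^2.
  H_2: rank ker ∂_2 − rank ∂_3 = (14 − 13) − 0 = 1, and there is no ∂_3, so H_2 ≅ Z.

As a check, the Euler characteristic is 7 − 21 + 14 = 0, which agrees with 1 − 2 + 1 = 0.

Hence the Betti numbers are b_0 = 1, b_1 = 2, b_2 = 1.

b_0 = 1, b_1 = 2, b_2 = 1.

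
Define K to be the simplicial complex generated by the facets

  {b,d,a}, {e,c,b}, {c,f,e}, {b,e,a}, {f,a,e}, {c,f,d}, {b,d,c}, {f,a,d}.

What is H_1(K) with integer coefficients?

Take the total order a < b < c < d < e < f on the vertex set. Then K (dimension 2) consists of the simplices:

  0-simplices (6): a, b, c, d, e, f
  1-simplices (12): ab, ad, ae, af, bc, bd, be, cd, ce, cf, df, ef
  2-simplices (8): abd, abe, adf, aef, bcd, bce, cdf, cef

giving chain groups C_0 ≅ Z^6, C_1 ≅ Z^12, C_2 ≅ Z^8.

The boundary map ∂_1: C_1 → C_0 maps an edge to its endpoints' difference, ∂[p,q] = q − p. For instance
  ∂ab = b − a.
This gives a 6×12 integer matrix of rank 5; reducing to Smith normal form yields diagonal entries (1,1,1,1,1).

∂_2: C_2 → C_1 sends each 2-simplex [p,q,r] to [q,r] − [p,r] + [p,q]. For instance
  ∂bce = ce − be + bc,
  ∂cef = ef − cf + ce.
As a 12×8 matrix over Z this has rank 7, with invariant factors (1,1,1,1,1,1,1).

Computing H_k = (kernel of ∂_k) / (image of ∂_{k+1}):

  H_1: rank ker ∂_1 − rank ∂_2 = (12 − 5) − 7 = 0, and the invariant factors of ∂_2 are all 1, so H_1 ≅ 0.

H_1 ≅ 0.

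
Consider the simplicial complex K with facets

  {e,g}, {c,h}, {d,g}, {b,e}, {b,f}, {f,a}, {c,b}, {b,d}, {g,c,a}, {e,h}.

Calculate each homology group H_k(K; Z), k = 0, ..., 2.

H_0 = Z,  H_1 = Z^4,  H_2 = 0.

Fix the vertex order a < b < c < d < e < f < g < h and write every simplex with vertices in increasing order. Then dim K = 2 and the simplices of K are:

  0-simplices (8): a, b, c, d, e, f, g, h
  1-simplices (12): ac, af, ag, bc, bd, be, bf, cg, ch, dg, eg, eh
  2-simplices (1): acg

so the chain groups are C_0 ≅ Z^8, C_1 ≅ Z^12, C_2 ≅ Z^1.

∂_1: C_1 → C_0 sends each edge [p,q] (with p < q) to q − p. For instance
  ∂ag = g − a.
This gives a 8×12 integer matrix of rank 7; reducing to Smith normal form yields diagonal entries (1,1,1,1,1,1,1).

∂_2: C_2 → C_1 acts by ∂[p,q,r] = [q,r] − [p,r] + [p,q]. For instance
  ∂acg = cg − ag + ac.
As a 12×1 matrix over Z this has rank 1, with invariant factors (1).

Computing H_k = (kernel of ∂_k) / (image of ∂_{k+1}):

  H_0: rank C_0 − rank ∂_1 = 8 − 7 = 1, and the invariant factors of ∂_1 are all 1, so H_0 ≅ Z.
  H_1: rank ker ∂_1 − rank ∂_2 = (12 − 7) − 1 = 4, and the invariant factors of ∂_2 are all 1, so H_1 ≅ Z^4.
  H_2: rank ker ∂_2 − rank ∂_3 = (1 − 1) − 0 = 0, and there is no ∂_3, so H_2 ≅ 0.

As a check, the Euler characteristic is 8 − 12 + 1 = -3, which agrees with 1 − 4 + 0 = -3.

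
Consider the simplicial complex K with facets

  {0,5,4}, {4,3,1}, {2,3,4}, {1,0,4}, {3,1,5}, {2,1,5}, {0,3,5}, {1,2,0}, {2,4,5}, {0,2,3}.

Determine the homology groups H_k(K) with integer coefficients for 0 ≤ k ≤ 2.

H_0 = Z,  H_1 = Z/2,  H_2 = 0.

K has 6 vertices, 15 edges, 10 triangles.
rank ∂_0 = 0, rank ∂_1 = 5 ⇒ b_0 = 6 − 0 − 5 = 1; all invariant factors of ∂_1 are 1 so no torsion. So H_0 ≅ Z.
rank ∂_1 = 5, rank ∂_2 = 10 ⇒ b_1 = 15 − 5 − 10 = 0; ∂_2 has invariant factor(s) [2] giving torsion. So H_1 ≅ Z/2.
rank ∂_2 = 10, rank ∂_3 = 0 ⇒ b_2 = 10 − 10 − 0 = 0. So H_2 ≅ 0.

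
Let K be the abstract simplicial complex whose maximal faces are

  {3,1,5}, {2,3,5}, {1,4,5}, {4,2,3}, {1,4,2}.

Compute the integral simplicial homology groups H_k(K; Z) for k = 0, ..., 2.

H_0 ≅ Z,  H_1 ≅ Z,  H_2 = 0.

Fix the vertex order 1 < 2 < 3 < 4 < 5 and write every simplex with vertices in increasing order. Then dim K = 2 and the simplices of K are:

  0-simplices (5): [1], [2], [3], [4], [5]
  1-simplices (10): [1,2], [1,3], [1,4], [1,5], [2,3], [2,4], [2,5], [3,4], [3,5], [4,5]
  2-simplices (5): [1,2,4], [1,3,5], [1,4,5], [2,3,4], [2,3,5]

Hence C_0 ≅ Z^5, C_1 ≅ Z^10, C_2 ≅ Z^5.

∂_1: C_1 → C_0 is given by ∂[p,q] = [q] − [p].
As a 5×10 matrix over Z this has rank 4, with invariant factors (1,1,1,1).

The boundary map ∂_2: C_2 → C_1 maps a triangle to the signed sum of its edges. For instance
  ∂[2,3,5] = [3,5] − [2,5] + [2,3],
  ∂[1,3,5] = [3,5] − [1,5] + [1,3].
This gives a 10×5 integer matrix of rank 5; reducing to Smith normal form yields diagonal entries (1,1,1,1,1).

Computing H_k = (kernel of ∂_k) / (image of ∂_{k+1}):

  H_0: rank C_0 − rank ∂_1 = 5 − 4 = 1, and the invariant factors of ∂_1 are all 1, so H_0 ≅ Z.
  H_1: rank ker ∂_1 − rank ∂_2 = (10 − 4) − 5 = 1, and the invariant factors of ∂_2 are all 1, so H_1 ≅ Z.
  H_2: rank ker ∂_2 − rank ∂_3 = (5 − 5) − 0 = 0, and there is no ∂_3, so H_2 ≅ 0.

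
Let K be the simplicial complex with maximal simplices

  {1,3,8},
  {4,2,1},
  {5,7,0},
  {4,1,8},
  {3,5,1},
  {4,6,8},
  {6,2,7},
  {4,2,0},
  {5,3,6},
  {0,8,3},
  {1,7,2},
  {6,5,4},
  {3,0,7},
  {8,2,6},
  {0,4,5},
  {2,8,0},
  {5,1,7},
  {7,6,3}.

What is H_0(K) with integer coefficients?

We work with the vertex ordering 0 < 1 < 2 < 3 < 4 < 5 < 6 < 7 < 8. The simplices of K, each written with vertices in increasing order, are:

  0-simplices (9): [0], [1], [2], [3], [4], [5], [6], [7], [8]
  1-simplices (27): (27 of them)
  2-simplices (18): [0,2,4], [0,2,8], [0,3,7], [0,3,8], [0,4,5], [0,5,7], [1,2,4], [1,2,7], [1,3,5], [1,3,8], [1,4,8], [1,5,7], [2,6,7], [2,6,8], [3,5,6], [3,6,7], [4,5,6], [4,6,8]

Hence C_0 ≅ Z^9, C_1 ≅ Z^27, C_2 ≅ Z^18.

The boundary map ∂_1: C_1 → C_0 sends each edge [p,q] (with p < q) to q − p.
The 9×27 boundary matrix has rank 8 and Smith normal form diag(1,1,1,1,1,1,1,1).

The boundary map ∂_2: C_2 → C_1 maps a triangle to the signed sum of its edges. For instance
  ∂[2,6,7] = [6,7] − [2,7] + [2,6],
  ∂[4,6,8] = [6,8] − [4,8] + [4,6].
As a 27×18 matrix over Z this has rank 18, with invariant factors (1,1,1,1,1,1,1,1,1,1,1,1,1,1,1,1,1,2).

Reading off H_k = ker ∂_k / im ∂_{k+1}:

  H_0: rank C_0 − rank ∂_1 = 9 − 8 = 1, and the invariant factors of ∂_1 are all 1, so H_0 ≅ Z.

H_0 = Z.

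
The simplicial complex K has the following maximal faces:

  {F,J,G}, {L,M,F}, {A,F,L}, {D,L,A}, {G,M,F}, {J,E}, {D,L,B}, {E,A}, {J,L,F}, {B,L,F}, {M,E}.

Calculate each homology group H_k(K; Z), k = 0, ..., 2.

H_0 = Z,  H_1 = Z^2,  H_2 = 0.

Order the vertices as A < B < D < E < F < G < J < L < M. Listing each simplex with vertices in this order, K has dimension 2 with simplices:

  0-simplices (9): A, B, D, E, F, G, J, L, M
  1-simplices (18): AD, AE, AF, AL, BD, BF, BL, DL, EJ, EM, FG, FJ, FL, FM, GJ, GM, JL, LM
  2-simplices (8): ADL, AFL, BDL, BFL, FGJ, FGM, FJL, FLM

so the chain groups are C_0 ≅ Z^9, C_1 ≅ Z^18, C_2 ≅ Z^8.

The boundary map ∂_1: C_1 → C_0 maps an edge to its endpoints' difference, ∂[p,q] = q − p. For instance
  ∂BF = F − B.
The resulting 9×18 matrix has rank 8, and its Smith normal form has invariant factors (1,1,1,1,1,1,1,1).

Boundary ∂_2: C_2 → C_1 sends each 2-simplex [p,q,r] to [q,r] − [p,r] + [p,q]. For instance
  ∂ADL = DL − AL + AD,
  ∂AFL = FL − AL + AF.
The 18×8 boundary matrix has rank 8 and Smith normal form diag(1,1,1,1,1,1,1,1).

From H_k ≅ ker(∂_k) / im(∂_{k+1}) we obtain:

  H_0: rank C_0 − rank ∂_1 = 9 − 8 = 1, and the invariant factors of ∂_1 are all 1, so H_0 ≅ Z.
  H_1: rank ker ∂_1 − rank ∂_2 = (18 − 8) − 8 = 2, and the invariant factors of ∂_2 are all 1, so H_1 ≅ Z^2.
  H_2: rank ker ∂_2 − rank ∂_3 = (8 − 8) − 0 = 0, and there is no ∂_3, so H_2 ≅ 0.

As a check, the Euler characteristic is 9 − 18 + 8 = -1, which agrees with 1 − 2 + 0 = -1.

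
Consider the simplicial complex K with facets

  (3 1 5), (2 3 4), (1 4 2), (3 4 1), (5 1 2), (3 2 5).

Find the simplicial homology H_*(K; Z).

H_0 ≅ Z,  H_1 = 0,  H_2 ≅ Z.

Order the vertices as 1 < 2 < 3 < 4 < 5. Listing each simplex with vertices in this order, K has dimension 2 with simplices:

  0-simplices (5): [1], [2], [3], [4], [5]
  1-simplices (9): [1,2], [1,3], [1,4], [1,5], [2,3], [2,4], [2,5], [3,4], [3,5]
  2-simplices (6): [1,2,4], [1,2,5], [1,3,4], [1,3,5], [2,3,4], [2,3,5]

Hence C_0 ≅ Z^5, C_1 ≅ Z^9, C_2 ≅ Z^6.

The boundary map ∂_1: C_1 → C_0 is given by ∂[p,q] = [q] − [p]. For instance
  ∂[1,2] = [2] − [1].
This gives a 5×9 integer matrix of rank 4; reducing to Smith normal form yields diagonal entries (1,1,1,1).

The boundary map ∂_2: C_2 → C_1 maps a triangle to the signed sum of its edges. For instance
  ∂[1,2,4] = [2,4] − [1,4] + [1,2],
  ∂[2,3,4] = [3,4] − [2,4] + [2,3].
As a 9×6 matrix over Z this has rank 5, with invariant factors (1,1,1,1,1).

Computing H_k = (kernel of ∂_k) / (image of ∂_{k+1}):

  H_0: rank C_0 − rank ∂_1 = 5 − 4 = 1, and the invariant factors of ∂_1 are all 1, so H_0 = Z.
  H_1: rank ker ∂_1 − rank ∂_2 = (9 − 4) − 5 = 0, and the invariant factors of ∂_2 are all 1, so H_1 = 0.
  H_2: rank ker ∂_2 − rank ∂_3 = (6 − 5) − 0 = 1, and there is no ∂_3, so H_2 = Z.

(K is a triangulation of the 2-sphere S^2.)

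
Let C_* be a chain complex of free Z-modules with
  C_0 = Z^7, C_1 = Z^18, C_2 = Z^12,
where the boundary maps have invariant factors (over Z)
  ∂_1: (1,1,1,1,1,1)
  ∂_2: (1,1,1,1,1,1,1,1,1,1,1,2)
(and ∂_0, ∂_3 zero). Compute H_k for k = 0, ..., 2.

H_0: b_0 = 7 − 0 − 6 = 1; torsion from ∂_1 factors > 1: none. So H_0 ≅ Z.
H_1: b_1 = 18 − 6 − 12 = 0; torsion from ∂_2 factors > 1: [2]. So H_1 ≅ Z/2Z.
H_2: b_2 = 12 − 12 − 0 = 0; torsion from ∂_3 factors > 1: none. So H_2 ≅ 0.

H_0 ≅ Z,  H_1 ≅ Z/2Z,  H_2 = 0.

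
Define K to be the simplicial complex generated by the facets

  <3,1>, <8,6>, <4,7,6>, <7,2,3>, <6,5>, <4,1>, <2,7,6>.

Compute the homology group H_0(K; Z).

Fix the vertex order 1 < 2 < 3 < 4 < 5 < 6 < 7 < 8 and write every simplex with vertices in increasing order. Then dim K = 2 and the simplices of K are:

  0-simplices (8): [1], [2], [3], [4], [5], [6], [7], [8]
  1-simplices (11): [1,3], [1,4], [2,3], [2,6], [2,7], [3,7], [4,6], [4,7], [5,6], [6,7], [6,8]
  2-simplices (3): [2,3,7], [2,6,7], [4,6,7]

Hence C_0 ≅ Z^8, C_1 ≅ Z^11, C_2 ≅ Z^3.

The boundary map ∂_1: C_1 → C_0 maps an edge to its endpoints' difference, ∂[p,q] = q − p. For instance
  ∂[1,3] = [3] − [1].
This gives a 8×11 integer matrix of rank 7; reducing to Smith normal form yields diagonal entries (1,1,1,1,1,1,1).

∂_2: C_2 → C_1 sends each 2-simplex [p,q,r] to [q,r] − [p,r] + [p,q]. For instance
  ∂[4,6,7] = [6,7] − [4,7] + [4,6],
  ∂[2,3,7] = [3,7] − [2,7] + [2,3].
This gives a 11×3 integer matrix of rank 3; reducing to Smith normal form yields diagonal entries (1,1,1).

Computing H_k = (kernel of ∂_k) / (image of ∂_{k+1}):

  H_0: rank C_0 − rank ∂_1 = 8 − 7 = 1, and the invariant factors of ∂_1 are all 1, so H_0 ≅ Z.

H_0 ≅ Z.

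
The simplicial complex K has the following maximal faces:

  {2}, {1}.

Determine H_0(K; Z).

H_0 = Z^2.

Order the vertices as 1 < 2. Listing each simplex with vertices in this order, K has dimension 0 with simplices:

  0-simplices (2): [1], [2]

Hence C_0 ≅ Z^2.

From H_k ≅ ker(∂_k) / im(∂_{k+1}) we obtain:

  H_0: rank C_0 − rank ∂_1 = 2 − 0 = 2, and there is no ∂_1, so H_0 ≅ Z^2.

(K is a triangulation of a set of 2 points.)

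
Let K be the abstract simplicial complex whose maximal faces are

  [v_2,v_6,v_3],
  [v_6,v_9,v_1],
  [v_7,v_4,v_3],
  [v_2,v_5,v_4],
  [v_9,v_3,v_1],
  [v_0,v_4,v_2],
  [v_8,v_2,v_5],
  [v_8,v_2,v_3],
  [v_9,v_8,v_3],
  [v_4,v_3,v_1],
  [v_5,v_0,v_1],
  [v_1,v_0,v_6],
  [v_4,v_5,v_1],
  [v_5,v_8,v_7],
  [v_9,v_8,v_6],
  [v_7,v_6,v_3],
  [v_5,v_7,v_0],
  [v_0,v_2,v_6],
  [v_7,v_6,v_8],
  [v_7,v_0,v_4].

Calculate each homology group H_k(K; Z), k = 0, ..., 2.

H_0 = Z,  H_1 = Z × Z/2,  H_2 = 0.

Fix the vertex order v_0 < v_1 < v_2 < v_3 < v_4 < v_5 < v_6 < v_7 < v_8 < v_9 and write every simplex with vertices in increasing order. Then dim K = 2 and the simplices of K are:

  0-simplices (10): [v_0], [v_1], [v_2], [v_3], [v_4], [v_5], [v_6], [v_7], [v_8], [v_9]
  1-simplices (30): (30 of them)
  2-simplices (20): (20 of them)

Hence C_0 ≅ Z^10, C_1 ≅ Z^30, C_2 ≅ Z^20.

Boundary ∂_1: C_1 → C_0 maps an edge to its endpoints' difference, ∂[p,q] = q − p. For instance
  ∂[v_5,v_8] = [v_8] − [v_5].
The resulting 10×30 matrix has rank 9, and its Smith normal form has invariant factors (1,1,1,1,1,1,1,1,1).

Boundary ∂_2: C_2 → C_1 acts by ∂[p,q,r] = [q,r] − [p,r] + [p,q]. For instance
  ∂[v_1,v_4,v_5] = [v_4,v_5] − [v_1,v_5] + [v_1,v_4],
  ∂[v_6,v_8,v_9] = [v_8,v_9] − [v_6,v_9] + [v_6,v_8].
This gives a 30×20 integer matrix of rank 20; reducing to Smith normal form yields diagonal entries (1,1,1,1,1,1,1,1,1,1,1,1,1,1,1,1,1,1,1,2).

Computing H_k = (kernel of ∂_k) / (image of ∂_{k+1}):

  H_0: rank C_0 − rank ∂_1 = 10 − 9 = 1, and the invariant factors of ∂_1 are all 1, so H_0 = Z.
  H_1: rank ker ∂_1 − rank ∂_2 = (30 − 9) − 20 = 1, and ∂_2 has invariant factor 2 > 1, so H_1 = Z × Z/2.
  H_2: rank ker ∂_2 − rank ∂_3 = (20 − 20) − 0 = 0, and there is no ∂_3, so H_2 = 0.

As a check, the Euler characteristic is 10 − 30 + 20 = 0, which agrees with 1 − 1 + 0 = 0.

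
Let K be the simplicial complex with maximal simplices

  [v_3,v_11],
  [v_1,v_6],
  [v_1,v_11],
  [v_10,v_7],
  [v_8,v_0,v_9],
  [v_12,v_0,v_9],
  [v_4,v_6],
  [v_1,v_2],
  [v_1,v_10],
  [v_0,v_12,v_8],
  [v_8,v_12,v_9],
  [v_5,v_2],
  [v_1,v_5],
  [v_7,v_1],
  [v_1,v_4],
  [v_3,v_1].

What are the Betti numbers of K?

b_0 = 2, b_1 = 4, b_2 = 1.

We work with the vertex ordering v_0 < v_1 < v_2 < v_3 < v_4 < v_5 < v_6 < v_7 < v_8 < v_9 < v_10 < v_11 < v_12. The simplices of K, each written with vertices in increasing order, are:

  0-simplices (13): [v_0], [v_1], [v_2], [v_3], [v_4], [v_5], [v_6], [v_7], [v_8], [v_9], [v_10], [v_11], [v_12]
  1-simplices (18): (18 of them)
  2-simplices (4): [v_0,v_8,v_9], [v_0,v_8,v_12], [v_0,v_9,v_12], [v_8,v_9,v_12]

so the chain groups are C_0 ≅ Z^13, C_1 ≅ Z^18, C_2 ≅ Z^4.

∂_1: C_1 → C_0 maps an edge to its endpoints' difference, ∂[p,q] = q − p. For instance
  ∂[v_1,v_7] = [v_7] − [v_1].
The resulting 13×18 matrix has rank 11, and its Smith normal form has invariant factors (1,1,1,1,1,1,1,1,1,1,1).

Boundary ∂_2: C_2 → C_1 sends each 2-simplex [p,q,r] to [q,r] − [p,r] + [p,q]. For instance
  ∂[v_0,v_8,v_9] = [v_8,v_9] − [v_0,v_9] + [v_0,v_8],
  ∂[v_0,v_9,v_12] = [v_9,v_12] − [v_0,v_12] + [v_0,v_9].
The resulting 18×4 matrix has rank 3, and its Smith normal form has invariant factors (1,1,1).

Computing H_k = (kernel of ∂_k) / (image of ∂_{k+1}):

  H_0: rank C_0 − rank ∂_1 = 13 − 11 = 2, and the invariant factors of ∂_1 are all 1, so H_0 ≅ Z^2.
  H_1: rank ker ∂_1 − rank ∂_2 = (18 − 11) − 3 = 4, and the invariant factors of ∂_2 are all 1, so H_1 ≅ Z^4.
  H_2: rank ker ∂_2 − rank ∂_3 = (4 − 3) − 0 = 1, and there is no ∂_3, so H_2 ≅ Z.

(K is a triangulation of the disjoint union of the 2-sphere S^2 and a wedge of 4 circles.)

Hence the Betti numbers are b_0 = 2, b_1 = 4, b_2 = 1.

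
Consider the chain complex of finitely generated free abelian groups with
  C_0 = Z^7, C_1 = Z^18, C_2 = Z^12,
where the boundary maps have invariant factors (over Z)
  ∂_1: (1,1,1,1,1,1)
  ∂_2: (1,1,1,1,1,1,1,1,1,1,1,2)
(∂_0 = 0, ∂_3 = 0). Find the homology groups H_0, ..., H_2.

H_0 = Z,  H_1 = Z/2Z,  H_2 = 0.

H_0: b_0 = 7 − 0 − 6 = 1; torsion from ∂_1 factors > 1: none. So H_0 = Z.
H_1: b_1 = 18 − 6 − 12 = 0; torsion from ∂_2 factors > 1: [2]. So H_1 = Z/2Z.
H_2: b_2 = 12 − 12 − 0 = 0; torsion from ∂_3 factors > 1: none. So H_2 = 0.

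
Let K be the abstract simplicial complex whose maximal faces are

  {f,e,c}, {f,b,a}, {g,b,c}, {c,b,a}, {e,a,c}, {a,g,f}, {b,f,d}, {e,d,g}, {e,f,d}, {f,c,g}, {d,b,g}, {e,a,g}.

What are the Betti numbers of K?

Take the total order a < b < c < d < e < f < g on the vertex set. Then K (dimension 2) consists of the simplices:

  0-simplices (7): a, b, c, d, e, f, g
  1-simplices (18): ab, ac, ae, af, ag, bc, bd, bf, bg, ce, cf, cg, de, df, dg, ef, eg, fg
  2-simplices (12): abc, abf, ace, aeg, afg, bcg, bdf, bdg, cef, cfg, def, deg

giving chain groups C_0 ≅ Z^7, C_1 ≅ Z^18, C_2 ≅ Z^12.

∂_1: C_1 → C_0 sends each edge [p,q] (with p < q) to q − p. For instance
  ∂ae = e − a.
As a 7×18 matrix over Z this has rank 6, with invariant factors (1,1,1,1,1,1).

Boundary ∂_2: C_2 → C_1 acts by ∂[p,q,r] = [q,r] − [p,r] + [p,q]. For instance
  ∂bcg = cg − bg + bc,
  ∂bdg = dg − bg + bd.
As a 18×12 matrix over Z this has rank 12, with invariant factors (1,1,1,1,1,1,1,1,1,1,1,2).

Now H_k = ker ∂_k / im ∂_{k+1}, so:

  H_0: rank C_0 − rank ∂_1 = 7 − 6 = 1, and the invariant factors of ∂_1 are all 1, so H_0 = Z.
  H_1: rank ker ∂_1 − rank ∂_2 = (18 − 6) − 12 = 0, and ∂_2 has invariant factor 2 > 1, so H_1 = Z/2.
  H_2: rank ker ∂_2 − rank ∂_3 = (12 − 12) − 0 = 0, and there is no ∂_3, so H_2 = 0.

Hence the Betti numbers are b_0 = 1, b_1 = 0, b_2 = 0.

b_0 = 1, b_1 = 0, b_2 = 0.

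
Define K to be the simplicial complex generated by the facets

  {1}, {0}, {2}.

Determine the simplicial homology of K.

We work with the vertex ordering 0 < 1 < 2. The simplices of K, each written with vertices in increasing order, are:

  0-simplices (3): [0], [1], [2]

so the chain groups are C_0 ≅ Z^3.

Computing H_k = (kernel of ∂_k) / (image of ∂_{k+1}):

  H_0: rank C_0 − rank ∂_1 = 3 − 0 = 3, and there is no ∂_1, so H_0 ≅ Z^3.

(K is a triangulation of a set of 3 points.)

H_0 = Z^3.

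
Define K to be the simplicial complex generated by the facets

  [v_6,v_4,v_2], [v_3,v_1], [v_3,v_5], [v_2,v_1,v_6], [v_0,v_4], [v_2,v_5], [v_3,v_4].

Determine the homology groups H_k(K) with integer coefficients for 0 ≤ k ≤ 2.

Order the vertices as v_0 < v_1 < v_2 < v_3 < v_4 < v_5 < v_6. Listing each simplex with vertices in this order, K has dimension 2 with simplices:

  0-simplices (7): [v_0], [v_1], [v_2], [v_3], [v_4], [v_5], [v_6]
  1-simplices (10): [v_0,v_4], [v_1,v_2], [v_1,v_3], [v_1,v_6], [v_2,v_4], [v_2,v_5], [v_2,v_6], [v_3,v_4], [v_3,v_5], [v_4,v_6]
  2-simplices (2): [v_1,v_2,v_6], [v_2,v_4,v_6]

so the chain groups are C_0 ≅ Z^7, C_1 ≅ Z^10, C_2 ≅ Z^2.

∂_1: C_1 → C_0 maps an edge to its endpoints' difference, ∂[p,q] = q − p.
The 7×10 boundary matrix has rank 6 and Smith normal form diag(1,1,1,1,1,1).

The boundary map ∂_2: C_2 → C_1 acts by ∂[p,q,r] = [q,r] − [p,r] + [p,q]. For instance
  ∂[v_1,v_2,v_6] = [v_2,v_6] − [v_1,v_6] + [v_1,v_2],
  ∂[v_2,v_4,v_6] = [v_4,v_6] − [v_2,v_6] + [v_2,v_4].
The 10×2 boundary matrix has rank 2 and Smith normal form diag(1,1).

Reading off H_k = ker ∂_k / im ∂_{k+1}:

  H_0: rank C_0 − rank ∂_1 = 7 − 6 = 1, and the invariant factors of ∂_1 are all 1, so H_0 ≅ Z.
  H_1: rank ker ∂_1 − rank ∂_2 = (10 − 6) − 2 = 2, and the invariant factors of ∂_2 are all 1, so H_1 ≅ Z^2.
  H_2: rank ker ∂_2 − rank ∂_3 = (2 − 2) − 0 = 0, and there is no ∂_3, so H_2 ≅ 0.

H_0 = Z,  H_1 = Z^2,  H_2 = 0.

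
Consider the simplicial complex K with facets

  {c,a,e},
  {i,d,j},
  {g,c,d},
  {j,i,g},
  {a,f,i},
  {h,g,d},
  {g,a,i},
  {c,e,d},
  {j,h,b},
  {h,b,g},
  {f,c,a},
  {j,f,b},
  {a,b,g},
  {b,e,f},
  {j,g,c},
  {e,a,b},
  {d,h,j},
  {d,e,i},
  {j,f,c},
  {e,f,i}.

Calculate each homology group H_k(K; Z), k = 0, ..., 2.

H_0 ≅ Z,  H_1 ≅ Z ⊕ Z/2,  H_2 = 0.

Take the total order a < b < c < d < e < f < g < h < i < j on the vertex set. Then K (dimension 2) consists of the simplices:

  0-simplices (10): a, b, c, d, e, f, g, h, i, j
  1-simplices (30): ab, ac, ae, af, ag, ai, be, bf, bg, bh, bj, cd, ce, cf, cg, cj, de, dg, dh, di, dj, ef, ei, fi, fj, gh, gi, gj, hj, ij
  2-simplices (20): abe, abg, ace, acf, afi, agi, bef, bfj, bgh, bhj, cde, cdg, cfj, cgj, dei, dgh, dhj, dij, efi, gij

so the chain groups are C_0 ≅ Z^10, C_1 ≅ Z^30, C_2 ≅ Z^20.

Boundary ∂_1: C_1 → C_0 is given by ∂[p,q] = [q] − [p].
The 10×30 boundary matrix has rank 9 and Smith normal form diag(1,1,1,1,1,1,1,1,1).

∂_2: C_2 → C_1 acts by ∂[p,q,r] = [q,r] − [p,r] + [p,q]. For instance
  ∂afi = fi − ai + af,
  ∂bef = ef − bf + be.
This gives a 30×20 integer matrix of rank 20; reducing to Smith normal form yields diagonal entries (1,1,1,1,1,1,1,1,1,1,1,1,1,1,1,1,1,1,1,2).

From H_k ≅ ker(∂_k) / im(∂_{k+1}) we obtain:

  H_0: rank C_0 − rank ∂_1 = 10 − 9 = 1, and the invariant factors of ∂_1 are all 1, so H_0 = Z.
  H_1: rank ker ∂_1 − rank ∂_2 = (30 − 9) − 20 = 1, and ∂_2 has invariant factor 2 > 1, so H_1 = Z ⊕ Z/2.
  H_2: rank ker ∂_2 − rank ∂_3 = (20 − 20) − 0 = 0, and there is no ∂_3, so H_2 = 0.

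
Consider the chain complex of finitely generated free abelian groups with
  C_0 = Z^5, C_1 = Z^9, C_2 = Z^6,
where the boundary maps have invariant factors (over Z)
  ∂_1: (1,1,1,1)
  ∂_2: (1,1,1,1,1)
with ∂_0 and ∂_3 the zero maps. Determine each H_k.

H_0 ≅ Z,  H_1 = 0,  H_2 ≅ Z.

H_0: b_0 = 5 − 0 − 4 = 1; torsion from ∂_1 factors > 1: none. So H_0 ≅ Z.
H_1: b_1 = 9 − 4 − 5 = 0; torsion from ∂_2 factors > 1: none. So H_1 ≅ 0.
H_2: b_2 = 6 − 5 − 0 = 1; torsion from ∂_3 factors > 1: none. So H_2 ≅ Z.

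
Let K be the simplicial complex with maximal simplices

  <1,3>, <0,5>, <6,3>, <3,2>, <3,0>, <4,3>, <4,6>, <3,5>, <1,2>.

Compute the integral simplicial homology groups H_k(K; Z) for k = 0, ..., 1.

Take the total order 0 < 1 < 2 < 3 < 4 < 5 < 6 on the vertex set. Then K (dimension 1) consists of the simplices:

  0-simplices (7): [0], [1], [2], [3], [4], [5], [6]
  1-simplices (9): [0,3], [0,5], [1,2], [1,3], [2,3], [3,4], [3,5], [3,6], [4,6]

so the chain groups are C_0 ≅ Z^7, C_1 ≅ Z^9.

∂_1: C_1 → C_0 sends each edge [p,q] (with p < q) to q − p. For instance
  ∂[2,3] = [3] − [2].
The resulting 7×9 matrix has rank 6, and its Smith normal form has invariant factors (1,1,1,1,1,1).

Now H_k = ker ∂_k / im ∂_{k+1}, so:

  H_0: rank C_0 − rank ∂_1 = 7 − 6 = 1, and the invariant factors of ∂_1 are all 1, so H_0 ≅ Z.
  H_1: rank ker ∂_1 − rank ∂_2 = (9 − 6) − 0 = 3, and there is no ∂_2, so H_1 ≅ Z^3.

H_0 = Z,  H_1 = Z^3.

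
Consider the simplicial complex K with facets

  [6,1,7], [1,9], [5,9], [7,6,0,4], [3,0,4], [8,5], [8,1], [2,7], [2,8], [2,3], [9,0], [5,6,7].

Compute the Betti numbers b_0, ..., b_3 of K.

We work with the vertex ordering 0 < 1 < 2 < 3 < 4 < 5 < 6 < 7 < 8 < 9. The simplices of K, each written with vertices in increasing order, are:

  0-simplices (10): [0], [1], [2], [3], [4], [5], [6], [7], [8], [9]
  1-simplices (20): [0,3], [0,4], [0,6], [0,7], [0,9], [1,6], [1,7], [1,8], [1,9], [2,3], [2,7], [2,8], [3,4], [4,6], [4,7], [5,6], [5,7], [5,8], [5,9], [6,7]
  2-simplices (7): [0,3,4], [0,4,6], [0,4,7], [0,6,7], [1,6,7], [4,6,7], [5,6,7]
  3-simplices (1): [0,4,6,7]

Hence C_0 ≅ Z^10, C_1 ≅ Z^20, C_2 ≅ Z^7, C_3 ≅ Z^1.

Boundary ∂_1: C_1 → C_0 sends each edge [p,q] (with p < q) to q − p. For instance
  ∂[2,7] = [7] − [2].
This gives a 10×20 integer matrix of rank 9; reducing to Smith normal form yields diagonal entries (1,1,1,1,1,1,1,1,1).

The boundary map ∂_2: C_2 → C_1 acts by ∂[p,q,r] = [q,r] − [p,r] + [p,q]. For instance
  ∂[0,6,7] = [6,7] − [0,7] + [0,6],
  ∂[0,3,4] = [3,4] − [0,4] + [0,3].
The resulting 20×7 matrix has rank 6, and its Smith normal form has invariant factors (1,1,1,1,1,1).

∂_3: C_3 → C_2 sends each 3-simplex σ to the alternating sum Σ_i (−1)^i (σ with its i-th vertex removed). For instance
  ∂[0,4,6,7] = [4,6,7] − [0,6,7] + [0,4,7] − [0,4,6].
The resulting 7×1 matrix has rank 1, and its Smith normal form has invariant factors (1).

Computing H_k = (kernel of ∂_k) / (image of ∂_{k+1}):

  H_0: rank C_0 − rank ∂_1 = 10 − 9 = 1, and the invariant factors of ∂_1 are all 1, so H_0 = Z.
  H_1: rank ker ∂_1 − rank ∂_2 = (20 − 9) − 6 = 5, and the invariant factors of ∂_2 are all 1, so H_1 = Z^5.
  H_2: rank ker ∂_2 − rank ∂_3 = (7 − 6) − 1 = 0, and the invariant factors of ∂_3 are all 1, so H_2 = 0.
  H_3: rank ker ∂_3 − rank ∂_4 = (1 − 1) − 0 = 0, and there is no ∂_4, so H_3 = 0.

Hence the Betti numbers are b_0 = 1, b_1 = 5, b_2 = 0, b_3 = 0.

b_0 = 1, b_1 = 5, b_2 = 0, b_3 = 0.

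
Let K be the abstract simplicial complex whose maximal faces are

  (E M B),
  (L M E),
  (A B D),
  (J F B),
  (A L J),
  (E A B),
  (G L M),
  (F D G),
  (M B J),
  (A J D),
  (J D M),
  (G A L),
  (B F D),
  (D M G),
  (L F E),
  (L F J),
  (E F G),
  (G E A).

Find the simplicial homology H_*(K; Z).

H_0 = Z,  H_1 = Z ⊕ Z/2,  H_2 = 0.

Order the vertices as A < B < D < E < F < G < J < L < M. Listing each simplex with vertices in this order, K has dimension 2 with simplices:

  0-simplices (9): A, B, D, E, F, G, J, L, M
  1-simplices (27): AB, AD, AE, AG, AJ, AL, BD, BE, BF, BJ, BM, DF, DG, DJ, DM, EF, EG, EL, EM, FG, FJ, FL, GL, GM, JL, JM, LM
  2-simplices (18): ABD, ABE, ADJ, AEG, AGL, AJL, BDF, BEM, BFJ, BJM, DFG, DGM, DJM, EFG, EFL, ELM, FJL, GLM

Hence C_0 ≅ Z^9, C_1 ≅ Z^27, C_2 ≅ Z^18.

The boundary map ∂_1: C_1 → C_0 sends each edge [p,q] (with p < q) to q − p.
As a 9×27 matrix over Z this has rank 8, with invariant factors (1,1,1,1,1,1,1,1).

The boundary map ∂_2: C_2 → C_1 acts by ∂[p,q,r] = [q,r] − [p,r] + [p,q]. For instance
  ∂EFL = FL − EL + EF,
  ∂AGL = GL − AL + AG.
The 27×18 boundary matrix has rank 18 and Smith normal form diag(1,1,1,1,1,1,1,1,1,1,1,1,1,1,1,1,1,2).

Computing H_k = (kernel of ∂_k) / (image of ∂_{k+1}):

  H_0: rank C_0 − rank ∂_1 = 9 − 8 = 1, and the invariant factors of ∂_1 are all 1, so H_0 ≅ Z.
  H_1: rank ker ∂_1 − rank ∂_2 = (27 − 8) − 18 = 1, and ∂_2 has invariant factor 2 > 1, so H_1 ≅ Z ⊕ Z/2.
  H_2: rank ker ∂_2 − rank ∂_3 = (18 − 18) − 0 = 0, and there is no ∂_3, so H_2 ≅ 0.

(K is a triangulation of the Klein bottle.)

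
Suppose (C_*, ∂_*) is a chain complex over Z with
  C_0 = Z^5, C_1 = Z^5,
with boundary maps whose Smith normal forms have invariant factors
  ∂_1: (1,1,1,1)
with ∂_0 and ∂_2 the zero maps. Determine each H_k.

H_0 = Z,  H_1 = Z.

H_0: b_0 = 5 − 0 − 4 = 1; torsion from ∂_1 factors > 1: none. So H_0 = Z.
H_1: b_1 = 5 − 4 − 0 = 1; torsion from ∂_2 factors > 1: none. So H_1 = Z.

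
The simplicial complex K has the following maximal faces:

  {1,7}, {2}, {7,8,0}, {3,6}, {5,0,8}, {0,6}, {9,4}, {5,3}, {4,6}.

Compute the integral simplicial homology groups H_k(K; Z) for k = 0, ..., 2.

Take the total order 0 < 1 < 2 < 3 < 4 < 5 < 6 < 7 < 8 < 9 on the vertex set. Then K (dimension 2) consists of the simplices:

  0-simplices (10): [0], [1], [2], [3], [4], [5], [6], [7], [8], [9]
  1-simplices (11): [0,5], [0,6], [0,7], [0,8], [1,7], [3,5], [3,6], [4,6], [4,9], [5,8], [7,8]
  2-simplices (2): [0,5,8], [0,7,8]

so the chain groups are C_0 ≅ Z^10, C_1 ≅ Z^11, C_2 ≅ Z^2.

Boundary ∂_1: C_1 → C_0 sends each edge [p,q] (with p < q) to q − p. For instance
  ∂[7,8] = [8] − [7].
The 10×11 boundary matrix has rank 8 and Smith normal form diag(1,1,1,1,1,1,1,1).

Boundary ∂_2: C_2 → C_1 maps a triangle to the signed sum of its edges. For instance
  ∂[0,5,8] = [5,8] − [0,8] + [0,5],
  ∂[0,7,8] = [7,8] − [0,8] + [0,7].
As a 11×2 matrix over Z this has rank 2, with invariant factors (1,1).

Computing H_k = (kernel of ∂_k) / (image of ∂_{k+1}):

  H_0: rank C_0 − rank ∂_1 = 10 − 8 = 2, and the invariant factors of ∂_1 are all 1, so H_0 = Z^2.
  H_1: rank ker ∂_1 − rank ∂_2 = (11 − 8) − 2 = 1, and the invariant factors of ∂_2 are all 1, so H_1 = Z.
  H_2: rank ker ∂_2 − rank ∂_3 = (2 − 2) − 0 = 0, and there is no ∂_3, so H_2 = 0.

As a check, the Euler characteristic is 10 − 11 + 2 = 1, which agrees with 2 − 1 + 0 = 1.

H_0 = Z^2,  H_1 = Z,  H_2 = 0.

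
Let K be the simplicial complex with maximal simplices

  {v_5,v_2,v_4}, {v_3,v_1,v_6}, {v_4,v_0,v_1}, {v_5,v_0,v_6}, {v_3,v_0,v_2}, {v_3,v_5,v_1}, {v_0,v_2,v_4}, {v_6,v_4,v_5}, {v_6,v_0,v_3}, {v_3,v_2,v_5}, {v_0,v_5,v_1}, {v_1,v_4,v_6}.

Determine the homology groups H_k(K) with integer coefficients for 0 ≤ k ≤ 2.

Take the total order v_0 < v_1 < v_2 < v_3 < v_4 < v_5 < v_6 on the vertex set. Then K (dimension 2) consists of the simplices:

  0-simplices (7): [v_0], [v_1], [v_2], [v_3], [v_4], [v_5], [v_6]
  1-simplices (18): (18 of them)
  2-simplices (12): (12 of them)

so the chain groups are C_0 ≅ Z^7, C_1 ≅ Z^18, C_2 ≅ Z^12.

The boundary map ∂_1: C_1 → C_0 is given by ∂[p,q] = [q] − [p]. For instance
  ∂[v_0,v_1] = [v_1] − [v_0].
As a 7×18 matrix over Z this has rank 6, with invariant factors (1,1,1,1,1,1).

∂_2: C_2 → C_1 sends each 2-simplex [p,q,r] to [q,r] − [p,r] + [p,q]. For instance
  ∂[v_2,v_3,v_5] = [v_3,v_5] − [v_2,v_5] + [v_2,v_3],
  ∂[v_0,v_2,v_4] = [v_2,v_4] − [v_0,v_4] + [v_0,v_2].
The resulting 18×12 matrix has rank 12, and its Smith normal form has invariant factors (1,1,1,1,1,1,1,1,1,1,1,2).

From H_k ≅ ker(∂_k) / im(∂_{k+1}) we obtain:

  H_0: rank C_0 − rank ∂_1 = 7 − 6 = 1, and the invariant factors of ∂_1 are all 1, so H_0 = Z.
  H_1: rank ker ∂_1 − rank ∂_2 = (18 − 6) − 12 = 0, and ∂_2 has invariant factor 2 > 1, so H_1 = Z/2.
  H_2: rank ker ∂_2 − rank ∂_3 = (12 − 12) − 0 = 0, and there is no ∂_3, so H_2 = 0.

(K is a triangulation of the real projective plane RP^2.)

H_0 = Z,  H_1 = Z/2,  H_2 = 0.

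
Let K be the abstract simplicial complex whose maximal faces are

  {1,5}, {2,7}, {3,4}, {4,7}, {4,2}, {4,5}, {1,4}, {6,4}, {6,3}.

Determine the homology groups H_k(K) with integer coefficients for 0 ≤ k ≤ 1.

H_0 ≅ Z,  H_1 ≅ Z^3.

Take the total order 1 < 2 < 3 < 4 < 5 < 6 < 7 on the vertex set. Then K (dimension 1) consists of the simplices:

  0-simplices (7): [1], [2], [3], [4], [5], [6], [7]
  1-simplices (9): [1,4], [1,5], [2,4], [2,7], [3,4], [3,6], [4,5], [4,6], [4,7]

Hence C_0 ≅ Z^7, C_1 ≅ Z^9.

∂_1: C_1 → C_0 sends each edge [p,q] (with p < q) to q − p. For instance
  ∂[3,6] = [6] − [3].
As a 7×9 matrix over Z this has rank 6, with invariant factors (1,1,1,1,1,1).

From H_k ≅ ker(∂_k) / im(∂_{k+1}) we obtain:

  H_0: rank C_0 − rank ∂_1 = 7 − 6 = 1, and the invariant factors of ∂_1 are all 1, so H_0 = Z.
  H_1: rank ker ∂_1 − rank ∂_2 = (9 − 6) − 0 = 3, and there is no ∂_2, so H_1 = Z^3.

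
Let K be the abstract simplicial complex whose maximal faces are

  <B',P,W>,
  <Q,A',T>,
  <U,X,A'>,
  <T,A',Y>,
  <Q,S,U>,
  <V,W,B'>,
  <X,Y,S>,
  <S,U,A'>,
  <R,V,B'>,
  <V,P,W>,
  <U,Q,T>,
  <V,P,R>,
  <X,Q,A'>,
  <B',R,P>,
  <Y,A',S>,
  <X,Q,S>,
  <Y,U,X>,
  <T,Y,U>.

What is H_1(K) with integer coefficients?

Order the vertices as P < Q < R < S < T < U < V < W < X < Y < A' < B'. Listing each simplex with vertices in this order, K has dimension 2 with simplices:

  0-simplices (12): [P], [Q], [R], [S], [T], [U], [V], [W], [X], [Y], [A'], [B']
  1-simplices (27): (27 of them)
  2-simplices (18): (18 of them)

Hence C_0 ≅ Z^12, C_1 ≅ Z^27, C_2 ≅ Z^18.

The boundary map ∂_1: C_1 → C_0 sends each edge [p,q] (with p < q) to q − p. For instance
  ∂[T,Y] = [Y] − [T].
The 12×27 boundary matrix has rank 10 and Smith normal form diag(1,1,1,1,1,1,1,1,1,1).

∂_2: C_2 → C_1 acts by ∂[p,q,r] = [q,r] − [p,r] + [p,q]. For instance
  ∂[Q,S,X] = [S,X] − [Q,X] + [Q,S],
  ∂[U,X,A'] = [X,A'] − [U,A'] + [U,X].
The 27×18 boundary matrix has rank 17 and Smith normal form diag(1,1,1,1,1,1,1,1,1,1,1,1,1,1,1,1,2).

From H_k ≅ ker(∂_k) / im(∂_{k+1}) we obtain:

  H_1: rank ker ∂_1 − rank ∂_2 = (27 − 10) − 17 = 0, and ∂_2 has invariant factor 2 > 1, so H_1 ≅ Z/2.

H_1 = Z/2.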